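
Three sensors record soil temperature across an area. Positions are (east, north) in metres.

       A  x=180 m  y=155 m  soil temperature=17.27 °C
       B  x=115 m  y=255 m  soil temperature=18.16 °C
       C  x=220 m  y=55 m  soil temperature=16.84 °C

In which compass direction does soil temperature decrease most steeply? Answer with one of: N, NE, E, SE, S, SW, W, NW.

Differences from A: to B (Δx, Δy, Δh) = (-65, 100, +0.89); to C = (40, -100, -0.43).
Determinant of the coordinate differences = (-65)·(-100) − 40·100 = 2500.
∂T/∂x = [(+0.89)·(-100) − (-0.43)·100] / 2500 = -0.01840
∂T/∂y = [(-65)·(-0.43) − 40·(+0.89)] / 2500 = -0.003060
Steepest decrease is along −∇f = (+0.01840 E, +0.003060 N) → east.

E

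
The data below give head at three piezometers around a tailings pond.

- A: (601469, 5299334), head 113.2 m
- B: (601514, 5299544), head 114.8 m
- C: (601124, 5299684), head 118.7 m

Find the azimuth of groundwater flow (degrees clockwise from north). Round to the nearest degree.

Differences from A: to B (Δx, Δy, Δh) = (45, 210, +1.6); to C = (-345, 350, +5.5).
Solve a·Δx + b·Δy = Δh: det = 45·350 − (-345)·210 = 88200.
∂h/∂x = [(+1.6)·350 − (+5.5)·210] / 88200 = -0.006746
∂h/∂y = [45·(+5.5) − (-345)·(+1.6)] / 88200 = +0.009065
Flow direction (−∇h) has components (+0.006746 E, -0.009065 N).
Azimuth = atan2(E, N) = atan2(+0.006746, -0.009065) = 143.3° ≈ 143°.

143°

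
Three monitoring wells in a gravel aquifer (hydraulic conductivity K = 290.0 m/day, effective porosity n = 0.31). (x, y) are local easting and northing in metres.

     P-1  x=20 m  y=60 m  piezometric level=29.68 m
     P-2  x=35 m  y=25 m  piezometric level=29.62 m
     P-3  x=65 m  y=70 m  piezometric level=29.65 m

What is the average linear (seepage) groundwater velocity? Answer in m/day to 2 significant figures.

With h = a·x + b·y + c and P-1 as origin, the differences give:
  15·a + (-35)·b = -0.06
  45·a + 10·b = -0.03
Eliminate b (×10 and ×(-35), subtract): 1725·a = -1.650 → a = ∂h/∂x = -0.0009565
Back-substitute: b = ∂h/∂y = +0.001304.
|∇h| = √(-0.0009565² + 0.001304²) = 0.001617
Seepage velocity v = K·i/n = 290.0 × 0.001617 / 0.31 = 1.513 m/day.

1.5 m/day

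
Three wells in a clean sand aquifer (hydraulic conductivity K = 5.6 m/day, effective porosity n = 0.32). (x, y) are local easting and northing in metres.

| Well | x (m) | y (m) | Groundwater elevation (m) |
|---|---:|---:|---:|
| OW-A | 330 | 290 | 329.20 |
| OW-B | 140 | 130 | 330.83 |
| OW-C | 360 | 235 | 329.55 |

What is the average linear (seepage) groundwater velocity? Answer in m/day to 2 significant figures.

Taking OW-A as reference: OW-B−OW-A = (-190, -160, +1.63); OW-C−OW-A = (30, -55, +0.35).
Solve a·Δx + b·Δy = Δh: det = (-190)·(-55) − 30·(-160) = 15250.
∂h/∂x = [(+1.63)·(-55) − (+0.35)·(-160)] / 15250 = -0.002207
∂h/∂y = [(-190)·(+0.35) − 30·(+1.63)] / 15250 = -0.007567
|∇h| = √(-0.002207² + -0.007567²) = 0.007882
Seepage velocity v = K·i/n = 5.6 × 0.007882 / 0.32 = 0.1379 m/day.

0.14 m/day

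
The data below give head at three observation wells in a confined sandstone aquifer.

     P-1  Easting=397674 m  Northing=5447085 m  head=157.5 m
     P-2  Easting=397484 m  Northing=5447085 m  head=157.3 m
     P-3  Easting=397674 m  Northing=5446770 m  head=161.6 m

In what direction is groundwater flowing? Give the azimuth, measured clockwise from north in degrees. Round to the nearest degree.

355°

∂h/∂x = (157.3 − 157.5) / (397484 − 397674) = +0.001053
∂h/∂y = (161.6 − 157.5) / (5446770 − 5447085) = -0.01302
Flow direction (−∇h) has components (-0.001053 E, +0.01302 N).
Azimuth = atan2(E, N) = atan2(-0.001053, +0.01302) = 355.4° ≈ 355°.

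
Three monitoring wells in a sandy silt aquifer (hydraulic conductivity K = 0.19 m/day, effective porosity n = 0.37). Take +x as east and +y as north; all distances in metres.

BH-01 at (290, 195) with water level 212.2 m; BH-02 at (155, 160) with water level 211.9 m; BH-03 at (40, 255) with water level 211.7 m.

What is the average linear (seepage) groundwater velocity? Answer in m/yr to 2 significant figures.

0.40 m/yr

With h = a·x + b·y + c and BH-01 as origin, the differences give:
  (-135)·a + (-35)·b = -0.3
  (-250)·a + 60·b = -0.5
Eliminate b (×60 and ×(-35), subtract): -16850·a = -35.50 → a = ∂h/∂x = +0.002107
Back-substitute: b = ∂h/∂y = +0.0004451.
|∇h| = √(0.002107² + 0.0004451²) = 0.002154
Seepage velocity v = K·i/n = 0.19 × 0.002154 / 0.37 = 0.001106 m/day = 0.404 m/yr.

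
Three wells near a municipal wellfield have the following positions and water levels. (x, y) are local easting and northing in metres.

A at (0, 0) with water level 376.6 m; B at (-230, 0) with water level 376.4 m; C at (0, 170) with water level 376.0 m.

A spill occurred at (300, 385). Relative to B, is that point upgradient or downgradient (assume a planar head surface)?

∂h/∂x = (376.4 − 376.6) / (-230 − 0) = +0.0008696
∂h/∂y = (376.0 − 376.6) / (170 − 0) = -0.003529
Head at (300, 385) = 376.6 + (+0.0008696)·(300) + (-0.003529)·(385) = 375.50 m.
That is lower than the 376.4 m at B, so the point is downgradient.

downgradient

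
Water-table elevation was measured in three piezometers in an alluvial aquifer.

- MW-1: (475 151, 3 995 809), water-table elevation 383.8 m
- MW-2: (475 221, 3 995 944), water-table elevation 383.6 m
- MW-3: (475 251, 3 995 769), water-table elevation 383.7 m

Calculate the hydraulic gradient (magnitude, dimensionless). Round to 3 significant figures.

0.00154

With h = a·x + b·y + c and MW-1 as origin, the differences give:
  70·a + 135·b = -0.2
  100·a + (-40)·b = -0.1
Eliminate b (×(-40) and ×135, subtract): -16300·a = 21.50 → a = ∂h/∂x = -0.001319
Back-substitute: b = ∂h/∂y = -0.0007975.
|∇h| = √(-0.001319² + -0.0007975²) = 0.001541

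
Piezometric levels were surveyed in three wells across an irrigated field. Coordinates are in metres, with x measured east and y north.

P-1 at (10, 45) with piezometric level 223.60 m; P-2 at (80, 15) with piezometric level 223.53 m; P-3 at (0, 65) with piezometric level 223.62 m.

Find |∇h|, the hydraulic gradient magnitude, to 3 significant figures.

0.000966

Differences from P-1: to P-2 (Δx, Δy, Δh) = (70, -30, -0.07); to P-3 = (-10, 20, +0.02).
Determinant of the coordinate differences = 70·20 − (-10)·(-30) = 1100.
∂h/∂x = [(-0.07)·20 − (+0.02)·(-30)] / 1100 = -0.0007273
∂h/∂y = [70·(+0.02) − (-10)·(-0.07)] / 1100 = +0.0006364
|∇h| = √(-0.0007273² + 0.0006364²) = 0.0009664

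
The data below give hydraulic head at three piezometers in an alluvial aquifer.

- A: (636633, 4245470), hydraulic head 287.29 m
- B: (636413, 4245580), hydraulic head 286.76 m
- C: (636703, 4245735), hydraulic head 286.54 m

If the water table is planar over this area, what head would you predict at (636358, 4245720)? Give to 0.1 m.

With h = a·x + b·y + c and A as origin, the differences give:
  (-220)·a + 110·b = -0.53
  70·a + 265·b = -0.75
Eliminate b (×265 and ×110, subtract): -66000·a = -57.950 → a = ∂h/∂x = +0.0008780
Back-substitute: b = ∂h/∂y = -0.003062.
h(636358, 4245720) = 287.29 + (+0.0008780)·(-275) + (-0.003062)·(250) = 287.29 -0.241 -0.766 = 286.283 m.

286.3 m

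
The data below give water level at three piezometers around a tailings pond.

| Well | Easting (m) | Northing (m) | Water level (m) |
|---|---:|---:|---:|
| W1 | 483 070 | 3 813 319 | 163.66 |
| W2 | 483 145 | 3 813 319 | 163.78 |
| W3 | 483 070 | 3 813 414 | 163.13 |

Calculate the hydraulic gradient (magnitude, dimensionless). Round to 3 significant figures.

0.00580

∂h/∂x = (163.78 − 163.66) / (483145 − 483070) = +0.001600
∂h/∂y = (163.13 − 163.66) / (3813414 − 3813319) = -0.005579
|∇h| = √(0.001600² + -0.005579²) = 0.005804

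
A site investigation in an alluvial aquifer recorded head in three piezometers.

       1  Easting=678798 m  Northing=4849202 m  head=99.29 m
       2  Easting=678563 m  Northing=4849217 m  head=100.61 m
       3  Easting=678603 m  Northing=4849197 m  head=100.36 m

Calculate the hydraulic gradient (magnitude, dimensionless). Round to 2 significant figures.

Taking 1 as reference: 2−1 = (-235, 15, +1.32); 3−1 = (-195, -5, +1.07).
Solve a·Δx + b·Δy = Δh: det = (-235)·(-5) − (-195)·15 = 4100.
∂h/∂x = [(+1.32)·(-5) − (+1.07)·15] / 4100 = -0.005524
∂h/∂y = [(-235)·(+1.07) − (-195)·(+1.32)] / 4100 = +0.001451
|∇h| = √(-0.005524² + 0.001451²) = 0.005711

0.0057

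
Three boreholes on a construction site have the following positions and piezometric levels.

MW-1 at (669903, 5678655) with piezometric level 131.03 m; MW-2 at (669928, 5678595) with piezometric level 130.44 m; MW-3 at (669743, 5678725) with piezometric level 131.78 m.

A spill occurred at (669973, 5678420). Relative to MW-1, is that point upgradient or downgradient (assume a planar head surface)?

Differences from MW-1: to MW-2 (Δx, Δy, Δh) = (25, -60, -0.59); to MW-3 = (-160, 70, +0.75).
Determinant of the coordinate differences = 25·70 − (-160)·(-60) = -7850.
∂h/∂x = [(-0.59)·70 − (+0.75)·(-60)] / -7850 = -0.0004713
∂h/∂y = [25·(+0.75) − (-160)·(-0.59)] / -7850 = +0.009637
Head at (669973, 5678420) = 131.03 + (-0.0004713)·(70) + (+0.009637)·(-235) = 128.73 m.
That is lower than the 131.03 m at MW-1, so the point is downgradient.

downgradient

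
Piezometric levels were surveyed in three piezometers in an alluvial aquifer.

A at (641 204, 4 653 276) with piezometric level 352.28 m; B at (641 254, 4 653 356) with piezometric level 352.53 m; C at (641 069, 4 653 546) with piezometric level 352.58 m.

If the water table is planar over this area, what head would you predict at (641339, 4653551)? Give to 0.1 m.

Taking A as reference: B−A = (50, 80, +0.25); C−A = (-135, 270, +0.30).
Determinant of the coordinate differences = 50·270 − (-135)·80 = 24300.
∂h/∂x = [(+0.25)·270 − (+0.30)·80] / 24300 = +0.001790
∂h/∂y = [50·(+0.30) − (-135)·(+0.25)] / 24300 = +0.002006
h(641339, 4653551) = 352.28 + (+0.001790)·(135) + (+0.002006)·(275) = 352.28 +0.242 +0.552 = 353.073 m.

353.1 m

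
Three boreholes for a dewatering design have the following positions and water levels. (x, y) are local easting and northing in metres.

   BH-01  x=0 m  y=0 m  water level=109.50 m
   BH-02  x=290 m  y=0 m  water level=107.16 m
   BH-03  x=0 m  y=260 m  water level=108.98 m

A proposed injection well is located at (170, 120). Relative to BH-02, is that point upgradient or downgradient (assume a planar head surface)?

∂h/∂x = (107.16 − 109.50) / (290 − 0) = -0.008069
∂h/∂y = (108.98 − 109.50) / (260 − 0) = -0.002000
Head at (170, 120) = 109.50 + (-0.008069)·(170) + (-0.002000)·(120) = 107.89 m.
That is higher than the 107.16 m at BH-02, so the point is upgradient.

upgradient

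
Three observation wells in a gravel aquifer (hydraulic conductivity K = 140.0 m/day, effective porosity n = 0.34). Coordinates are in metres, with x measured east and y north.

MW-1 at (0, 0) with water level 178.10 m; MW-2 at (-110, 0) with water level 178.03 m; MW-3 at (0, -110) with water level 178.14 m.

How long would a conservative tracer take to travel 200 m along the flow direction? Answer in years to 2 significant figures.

∂h/∂x = (178.03 − 178.10) / (-110 − 0) = +0.0006364
∂h/∂y = (178.14 − 178.10) / (-110 − 0) = -0.0003636
|∇h| = √(0.0006364² + -0.0003636²) = 0.0007329
Seepage velocity v = K·i/n = 140.0 × 0.0007329 / 0.34 = 0.3018 m/day.
t = 200 / 0.3018 = 662.7 days = 1.81 years.

1.8 years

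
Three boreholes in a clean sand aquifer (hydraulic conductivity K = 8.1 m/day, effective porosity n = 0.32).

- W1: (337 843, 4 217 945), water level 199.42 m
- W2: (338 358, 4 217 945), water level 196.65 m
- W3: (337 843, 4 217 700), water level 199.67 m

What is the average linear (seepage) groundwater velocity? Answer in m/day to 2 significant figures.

0.14 m/day

∂h/∂x = (196.65 − 199.42) / (338358 − 337843) = -0.005379
∂h/∂y = (199.67 − 199.42) / (4217700 − 4217945) = -0.001020
|∇h| = √(-0.005379² + -0.001020²) = 0.005475
Seepage velocity v = K·i/n = 8.1 × 0.005475 / 0.32 = 0.1386 m/day.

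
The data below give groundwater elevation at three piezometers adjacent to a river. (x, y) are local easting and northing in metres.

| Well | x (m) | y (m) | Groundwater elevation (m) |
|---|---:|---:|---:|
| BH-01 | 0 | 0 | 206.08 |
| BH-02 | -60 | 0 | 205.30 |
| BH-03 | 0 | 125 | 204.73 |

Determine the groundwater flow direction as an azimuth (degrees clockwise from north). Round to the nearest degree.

∂h/∂x = (205.30 − 206.08) / (-60 − 0) = +0.01300
∂h/∂y = (204.73 − 206.08) / (125 − 0) = -0.01080
Flow direction (−∇h) has components (-0.01300 E, +0.01080 N).
Azimuth = atan2(E, N) = atan2(-0.01300, +0.01080) = 309.7° ≈ 310°.

310°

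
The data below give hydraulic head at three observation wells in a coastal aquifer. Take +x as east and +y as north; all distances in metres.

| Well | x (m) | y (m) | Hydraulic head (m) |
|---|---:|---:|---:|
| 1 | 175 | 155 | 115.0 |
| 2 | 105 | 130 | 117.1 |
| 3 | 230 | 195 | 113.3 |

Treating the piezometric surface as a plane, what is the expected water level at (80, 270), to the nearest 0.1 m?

With h = a·x + b·y + c and 1 as origin, the differences give:
  (-70)·a + (-25)·b = +2.1
  55·a + 40·b = -1.7
Eliminate b (×40 and ×(-25), subtract): -1425·a = 41.50 → a = ∂h/∂x = -0.02912
Back-substitute: b = ∂h/∂y = -0.002456.
h(80, 270) = 115.0 + (-0.02912)·(-95) + (-0.002456)·(115) = 115.0 +2.767 -0.282 = 117.484 m.

117.5 m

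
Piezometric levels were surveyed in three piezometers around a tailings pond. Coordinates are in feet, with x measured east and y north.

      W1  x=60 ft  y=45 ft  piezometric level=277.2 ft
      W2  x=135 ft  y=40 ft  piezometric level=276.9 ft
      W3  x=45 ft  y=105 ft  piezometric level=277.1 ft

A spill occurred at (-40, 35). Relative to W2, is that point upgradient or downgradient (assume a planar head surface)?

Taking W1 as reference: W2−W1 = (75, -5, -0.3); W3−W1 = (-15, 60, -0.1).
Solve a·Δx + b·Δy = Δh: det = 75·60 − (-15)·(-5) = 4425.
∂h/∂x = [(-0.3)·60 − (-0.1)·(-5)] / 4425 = -0.004181
∂h/∂y = [75·(-0.1) − (-15)·(-0.3)] / 4425 = -0.002712
Head at (-40, 35) = 277.2 + (-0.004181)·(-100) + (-0.002712)·(-10) = 277.65 ft.
That is higher than the 276.9 ft at W2, so the point is upgradient.

upgradient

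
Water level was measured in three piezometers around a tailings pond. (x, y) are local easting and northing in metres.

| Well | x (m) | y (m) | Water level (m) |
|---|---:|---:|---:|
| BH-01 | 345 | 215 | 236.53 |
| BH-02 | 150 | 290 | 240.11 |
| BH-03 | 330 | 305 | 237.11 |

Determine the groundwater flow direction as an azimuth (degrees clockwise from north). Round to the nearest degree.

102°

Taking BH-01 as reference: BH-02−BH-01 = (-195, 75, +3.58); BH-03−BH-01 = (-15, 90, +0.58).
Determinant of the coordinate differences = (-195)·90 − (-15)·75 = -16425.
∂h/∂x = [(+3.58)·90 − (+0.58)·75] / -16425 = -0.01697
∂h/∂y = [(-195)·(+0.58) − (-15)·(+3.58)] / -16425 = +0.003616
Flow direction (−∇h) has components (+0.01697 E, -0.003616 N).
Azimuth = atan2(E, N) = atan2(+0.01697, -0.003616) = 102.0° ≈ 102°.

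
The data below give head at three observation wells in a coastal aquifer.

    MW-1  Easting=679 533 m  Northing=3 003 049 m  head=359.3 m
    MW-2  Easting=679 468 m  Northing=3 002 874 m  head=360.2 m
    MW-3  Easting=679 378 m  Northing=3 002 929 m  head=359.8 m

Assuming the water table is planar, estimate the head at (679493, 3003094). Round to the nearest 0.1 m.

With h = a·x + b·y + c and MW-1 as origin, the differences give:
  (-65)·a + (-175)·b = +0.9
  (-155)·a + (-120)·b = +0.5
Eliminate b (×(-120) and ×(-175), subtract): -19325·a = -20.50 → a = ∂h/∂x = +0.001061
Back-substitute: b = ∂h/∂y = -0.005537.
h(679493, 3003094) = 359.3 + (+0.001061)·(-40) + (-0.005537)·(45) = 359.3 -0.042 -0.249 = 359.008 m.

359.0 m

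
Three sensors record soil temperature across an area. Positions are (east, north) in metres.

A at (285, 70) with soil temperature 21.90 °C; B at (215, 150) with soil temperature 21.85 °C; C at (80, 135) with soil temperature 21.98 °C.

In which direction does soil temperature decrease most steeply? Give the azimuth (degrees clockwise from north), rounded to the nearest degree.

Taking A as reference: B−A = (-70, 80, -0.05); C−A = (-205, 65, +0.08).
Determinant of the coordinate differences = (-70)·65 − (-205)·80 = 11850.
∂T/∂x = [(-0.05)·65 − (+0.08)·80] / 11850 = -0.0008143
∂T/∂y = [(-70)·(+0.08) − (-205)·(-0.05)] / 11850 = -0.001338
Steepest decrease is along −∇f: components (+0.0008143 E, +0.001338 N).
Azimuth = atan2(+0.0008143, +0.001338) = 31.3° ≈ 031°.

031°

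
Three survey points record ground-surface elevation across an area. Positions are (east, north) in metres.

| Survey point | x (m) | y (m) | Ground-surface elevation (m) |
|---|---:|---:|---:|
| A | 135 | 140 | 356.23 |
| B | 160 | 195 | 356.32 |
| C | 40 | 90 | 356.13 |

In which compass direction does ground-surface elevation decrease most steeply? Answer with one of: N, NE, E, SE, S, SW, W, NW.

S

Differences from A: to B (Δx, Δy, Δh) = (25, 55, +0.09); to C = (-95, -50, -0.10).
Solve a·Δx + b·Δy = Δz: det = 25·(-50) − (-95)·55 = 3975.
∂z/∂x = [(+0.09)·(-50) − (-0.10)·55] / 3975 = +0.0002516
∂z/∂y = [25·(-0.10) − (-95)·(+0.09)] / 3975 = +0.001522
Steepest decrease is along −∇f = (-0.0002516 E, -0.001522 N) → south.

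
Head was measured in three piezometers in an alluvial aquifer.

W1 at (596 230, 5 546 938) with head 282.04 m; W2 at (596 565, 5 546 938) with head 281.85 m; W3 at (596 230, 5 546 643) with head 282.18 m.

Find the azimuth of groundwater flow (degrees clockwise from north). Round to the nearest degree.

∂h/∂x = (281.85 − 282.04) / (596565 − 596230) = -0.0005672
∂h/∂y = (282.18 − 282.04) / (5546643 − 5546938) = -0.0004746
Flow direction (−∇h) has components (+0.0005672 E, +0.0004746 N).
Azimuth = atan2(E, N) = atan2(+0.0005672, +0.0004746) = 50.1° ≈ 050°.

050°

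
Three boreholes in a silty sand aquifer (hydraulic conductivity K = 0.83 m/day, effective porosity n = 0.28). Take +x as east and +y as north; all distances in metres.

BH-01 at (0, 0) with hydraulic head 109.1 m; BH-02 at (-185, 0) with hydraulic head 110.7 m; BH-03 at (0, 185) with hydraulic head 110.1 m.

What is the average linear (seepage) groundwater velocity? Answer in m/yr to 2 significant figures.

∂h/∂x = (110.7 − 109.1) / (-185 − 0) = -0.008649
∂h/∂y = (110.1 − 109.1) / (185 − 0) = +0.005405
|∇h| = √(-0.008649² + 0.005405²) = 0.0102
Seepage velocity v = K·i/n = 0.83 × 0.0102 / 0.28 = 0.03024 m/day = 11.05 m/yr.

11 m/yr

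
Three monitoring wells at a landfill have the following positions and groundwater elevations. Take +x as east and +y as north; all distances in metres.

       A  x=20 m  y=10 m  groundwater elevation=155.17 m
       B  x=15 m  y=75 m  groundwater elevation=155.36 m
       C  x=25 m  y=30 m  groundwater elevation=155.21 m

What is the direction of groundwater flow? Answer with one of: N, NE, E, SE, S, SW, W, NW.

Three-point gradient (reference A): Δ to B = (-5, 65, +0.19), Δ to C = (5, 20, +0.04).
∂h/∂x = -0.002824, ∂h/∂y = +0.002706 (det = -425).
Flow = −∇h = (+0.002824 east, -0.002706 north), which points southeast.

SE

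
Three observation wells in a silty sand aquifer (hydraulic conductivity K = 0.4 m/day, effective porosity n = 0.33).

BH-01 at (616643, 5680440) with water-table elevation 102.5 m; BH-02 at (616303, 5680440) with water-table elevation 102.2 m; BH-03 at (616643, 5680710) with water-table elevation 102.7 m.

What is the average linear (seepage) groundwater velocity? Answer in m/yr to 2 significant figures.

0.51 m/yr

∂h/∂x = (102.2 − 102.5) / (616303 − 616643) = +0.0008824
∂h/∂y = (102.7 − 102.5) / (5680710 − 5680440) = +0.0007407
|∇h| = √(0.0008824² + 0.0007407²) = 0.001152
Seepage velocity v = K·i/n = 0.4 × 0.001152 / 0.33 = 0.001396 m/day = 0.5099 m/yr.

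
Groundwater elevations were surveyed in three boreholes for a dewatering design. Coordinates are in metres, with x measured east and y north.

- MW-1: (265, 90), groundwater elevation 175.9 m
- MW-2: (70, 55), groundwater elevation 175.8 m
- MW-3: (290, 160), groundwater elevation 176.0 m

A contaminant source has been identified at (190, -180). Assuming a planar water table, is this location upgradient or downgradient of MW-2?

downgradient

With h = a·x + b·y + c and MW-1 as origin, the differences give:
  (-195)·a + (-35)·b = -0.1
  25·a + 70·b = +0.1
Eliminate b (×70 and ×(-35), subtract): -12775·a = -3.50 → a = ∂h/∂x = +0.0002740
Back-substitute: b = ∂h/∂y = +0.001331.
Head at (190, -180) = 175.9 + (+0.0002740)·(-75) + (+0.001331)·(-270) = 175.52 m.
That is lower than the 175.8 m at MW-2, so the point is downgradient.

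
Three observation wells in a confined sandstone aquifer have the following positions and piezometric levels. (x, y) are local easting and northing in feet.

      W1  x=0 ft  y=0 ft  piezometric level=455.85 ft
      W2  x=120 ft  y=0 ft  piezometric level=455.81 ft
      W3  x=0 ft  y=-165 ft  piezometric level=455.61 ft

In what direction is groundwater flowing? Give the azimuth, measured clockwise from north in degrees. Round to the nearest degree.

∂h/∂x = (455.81 − 455.85) / (120 − 0) = -0.0003333
∂h/∂y = (455.61 − 455.85) / (-165 − 0) = +0.001455
Flow direction (−∇h) has components (+0.0003333 E, -0.001455 N).
Azimuth = atan2(E, N) = atan2(+0.0003333, -0.001455) = 167.1° ≈ 167°.

167°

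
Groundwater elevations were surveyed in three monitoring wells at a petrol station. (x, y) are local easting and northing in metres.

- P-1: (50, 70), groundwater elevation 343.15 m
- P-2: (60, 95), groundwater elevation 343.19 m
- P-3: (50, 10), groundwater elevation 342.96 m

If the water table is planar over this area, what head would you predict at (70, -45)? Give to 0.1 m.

Three-point gradient (reference P-1): Δ to P-2 = (10, 25, +0.04), Δ to P-3 = (0, -60, -0.19).
∂h/∂x = -0.003917, ∂h/∂y = +0.003167 (det = -600).
h(70, -45) = 343.15 + (-0.003917)·(20) + (+0.003167)·(-115) = 343.15 -0.078 -0.364 = 342.707 m.

342.7 m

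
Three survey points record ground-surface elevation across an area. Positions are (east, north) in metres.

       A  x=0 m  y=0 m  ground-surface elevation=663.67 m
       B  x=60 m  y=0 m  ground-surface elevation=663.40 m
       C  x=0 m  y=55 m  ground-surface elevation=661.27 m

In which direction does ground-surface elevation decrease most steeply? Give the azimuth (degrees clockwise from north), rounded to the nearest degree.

006°

∂z/∂x = (663.40 − 663.67) / (60 − 0) = -0.004500
∂z/∂y = (661.27 − 663.67) / (55 − 0) = -0.04364
Steepest decrease is along −∇f: components (+0.004500 E, +0.04364 N).
Azimuth = atan2(+0.004500, +0.04364) = 5.9° ≈ 006°.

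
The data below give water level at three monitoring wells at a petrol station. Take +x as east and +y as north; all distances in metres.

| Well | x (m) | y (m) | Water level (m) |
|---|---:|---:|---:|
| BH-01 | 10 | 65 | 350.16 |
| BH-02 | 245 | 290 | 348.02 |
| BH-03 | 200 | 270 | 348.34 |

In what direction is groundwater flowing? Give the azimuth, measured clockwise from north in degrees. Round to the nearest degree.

Differences from BH-01: to BH-02 (Δx, Δy, Δh) = (235, 225, -2.14); to BH-03 = (190, 205, -1.82).
Determinant of the coordinate differences = 235·205 − 190·225 = 5425.
∂h/∂x = [(-2.14)·205 − (-1.82)·225] / 5425 = -0.005382
∂h/∂y = [235·(-1.82) − 190·(-2.14)] / 5425 = -0.003889
Flow direction (−∇h) has components (+0.005382 E, +0.003889 N).
Azimuth = atan2(E, N) = atan2(+0.005382, +0.003889) = 54.1° ≈ 054°.

054°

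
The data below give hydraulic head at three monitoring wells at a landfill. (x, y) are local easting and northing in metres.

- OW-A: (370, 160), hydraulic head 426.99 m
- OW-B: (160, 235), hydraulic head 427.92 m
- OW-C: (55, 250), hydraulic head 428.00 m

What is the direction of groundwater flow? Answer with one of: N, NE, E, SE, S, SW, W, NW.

With h = a·x + b·y + c and OW-A as origin, the differences give:
  (-210)·a + 75·b = +0.93
  (-315)·a + 90·b = +1.01
Eliminate b (×90 and ×75, subtract): 4725·a = 7.950 → a = ∂h/∂x = +0.001683
Back-substitute: b = ∂h/∂y = +0.01711.
Flow = −∇h = (-0.001683 east, -0.01711 north), which points south.

S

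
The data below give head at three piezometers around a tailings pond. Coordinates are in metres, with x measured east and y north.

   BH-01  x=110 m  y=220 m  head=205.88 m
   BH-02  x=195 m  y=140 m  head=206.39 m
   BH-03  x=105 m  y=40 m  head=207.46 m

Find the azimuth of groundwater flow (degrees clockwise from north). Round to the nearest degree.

Three-point gradient (reference BH-01): Δ to BH-02 = (85, -80, +0.51), Δ to BH-03 = (-5, -180, +1.58).
∂h/∂x = -0.002204, ∂h/∂y = -0.008717 (det = -15700).
Flow direction (−∇h) has components (+0.002204 E, +0.008717 N).
Azimuth = atan2(E, N) = atan2(+0.002204, +0.008717) = 14.2° ≈ 014°.

014°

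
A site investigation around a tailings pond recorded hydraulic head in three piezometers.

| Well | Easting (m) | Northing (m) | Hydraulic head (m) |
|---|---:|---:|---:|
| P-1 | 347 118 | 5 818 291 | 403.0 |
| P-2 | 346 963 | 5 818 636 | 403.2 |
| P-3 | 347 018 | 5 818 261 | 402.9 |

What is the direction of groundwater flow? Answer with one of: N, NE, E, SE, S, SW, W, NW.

Taking P-1 as reference: P-2−P-1 = (-155, 345, +0.2); P-3−P-1 = (-100, -30, -0.1).
Determinant of the coordinate differences = (-155)·(-30) − (-100)·345 = 39150.
∂h/∂x = [(+0.2)·(-30) − (-0.1)·345] / 39150 = +0.0007280
∂h/∂y = [(-155)·(-0.1) − (-100)·(+0.2)] / 39150 = +0.0009068
Flow = −∇h = (-0.0007280 east, -0.0009068 north), which points southwest.

SW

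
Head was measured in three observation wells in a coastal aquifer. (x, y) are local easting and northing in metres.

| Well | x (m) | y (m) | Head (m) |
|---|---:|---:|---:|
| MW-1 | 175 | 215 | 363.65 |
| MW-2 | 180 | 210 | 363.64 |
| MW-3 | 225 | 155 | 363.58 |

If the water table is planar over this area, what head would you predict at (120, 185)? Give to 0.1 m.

364.0 m

Three-point gradient (reference MW-1): Δ to MW-2 = (5, -5, -0.01), Δ to MW-3 = (50, -60, -0.07).
∂h/∂x = -0.005000, ∂h/∂y = -0.003000 (det = -50).
h(120, 185) = 363.65 + (-0.005000)·(-55) + (-0.003000)·(-30) = 363.65 +0.275 +0.090 = 364.015 m.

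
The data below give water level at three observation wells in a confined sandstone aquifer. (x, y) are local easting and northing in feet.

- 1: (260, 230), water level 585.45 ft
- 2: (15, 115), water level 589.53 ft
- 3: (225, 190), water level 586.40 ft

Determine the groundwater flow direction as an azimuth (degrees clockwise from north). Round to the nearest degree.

031°

Three-point gradient (reference 1): Δ to 2 = (-245, -115, +4.08), Δ to 3 = (-35, -40, +0.95).
∂h/∂x = -0.009342, ∂h/∂y = -0.01558 (det = 5775).
Flow direction (−∇h) has components (+0.009342 E, +0.01558 N).
Azimuth = atan2(E, N) = atan2(+0.009342, +0.01558) = 31.0° ≈ 031°.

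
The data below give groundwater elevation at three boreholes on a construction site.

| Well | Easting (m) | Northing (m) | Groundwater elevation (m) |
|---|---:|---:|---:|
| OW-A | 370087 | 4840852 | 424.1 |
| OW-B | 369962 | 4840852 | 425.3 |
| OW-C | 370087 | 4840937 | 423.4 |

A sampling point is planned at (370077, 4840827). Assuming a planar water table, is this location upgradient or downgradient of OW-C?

∂h/∂x = (425.3 − 424.1) / (369962 − 370087) = -0.009600
∂h/∂y = (423.4 − 424.1) / (4840937 − 4840852) = -0.008235
Head at (370077, 4840827) = 424.1 + (-0.009600)·(-10) + (-0.008235)·(-25) = 424.40 m.
That is higher than the 423.4 m at OW-C, so the point is upgradient.

upgradient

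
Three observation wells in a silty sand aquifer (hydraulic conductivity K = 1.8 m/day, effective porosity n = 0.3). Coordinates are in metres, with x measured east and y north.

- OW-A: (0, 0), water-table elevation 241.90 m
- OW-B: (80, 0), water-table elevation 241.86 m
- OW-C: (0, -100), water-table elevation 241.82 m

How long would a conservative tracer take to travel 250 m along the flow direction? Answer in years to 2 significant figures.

∂h/∂x = (241.86 − 241.90) / (80 − 0) = -0.0005000
∂h/∂y = (241.82 − 241.90) / (-100 − 0) = +0.0008000
|∇h| = √(-0.0005000² + 0.0008000²) = 0.0009434
Seepage velocity v = K·i/n = 1.8 × 0.0009434 / 0.3 = 0.00566 m/day.
t = 250 / 0.00566 = 4.417e+04 days = 121 years.

120 years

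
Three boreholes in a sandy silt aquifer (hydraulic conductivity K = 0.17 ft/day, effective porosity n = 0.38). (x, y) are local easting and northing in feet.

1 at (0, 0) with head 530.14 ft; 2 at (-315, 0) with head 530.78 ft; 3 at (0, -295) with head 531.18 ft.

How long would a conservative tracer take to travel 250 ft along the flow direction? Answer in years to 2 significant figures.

∂h/∂x = (530.78 − 530.14) / (-315 − 0) = -0.002032
∂h/∂y = (531.18 − 530.14) / (-295 − 0) = -0.003525
|∇h| = √(-0.002032² + -0.003525²) = 0.004069
Seepage velocity v = K·i/n = 0.17 × 0.004069 / 0.38 = 0.00182 ft/day.
t = 250 / 0.00182 = 1.374e+05 days = 376 years.

380 years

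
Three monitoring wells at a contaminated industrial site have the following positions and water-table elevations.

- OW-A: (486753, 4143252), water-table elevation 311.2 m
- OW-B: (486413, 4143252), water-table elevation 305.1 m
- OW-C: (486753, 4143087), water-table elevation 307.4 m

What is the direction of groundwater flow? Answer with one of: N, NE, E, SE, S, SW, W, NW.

SW

∂h/∂x = (305.1 − 311.2) / (486413 − 486753) = +0.01794
∂h/∂y = (307.4 − 311.2) / (4143087 − 4143252) = +0.02303
Flow = −∇h = (-0.01794 east, -0.02303 north), which points southwest.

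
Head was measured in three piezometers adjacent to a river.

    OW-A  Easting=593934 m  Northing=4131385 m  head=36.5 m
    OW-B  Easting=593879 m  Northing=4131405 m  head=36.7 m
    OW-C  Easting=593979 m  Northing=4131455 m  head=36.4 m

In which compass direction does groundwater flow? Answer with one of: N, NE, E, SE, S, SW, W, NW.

Differences from OW-A: to OW-B (Δx, Δy, Δh) = (-55, 20, +0.2); to OW-C = (45, 70, -0.1).
Solve a·Δx + b·Δy = Δh: det = (-55)·70 − 45·20 = -4750.
∂h/∂x = [(+0.2)·70 − (-0.1)·20] / -4750 = -0.003368
∂h/∂y = [(-55)·(-0.1) − 45·(+0.2)] / -4750 = +0.0007368
Flow = −∇h = (+0.003368 east, -0.0007368 north), which points east.

E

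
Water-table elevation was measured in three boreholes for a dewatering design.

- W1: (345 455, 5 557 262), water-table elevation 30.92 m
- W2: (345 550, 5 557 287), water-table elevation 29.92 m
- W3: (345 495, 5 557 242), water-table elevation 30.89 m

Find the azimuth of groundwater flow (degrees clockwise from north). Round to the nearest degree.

029°

Taking W1 as reference: W2−W1 = (95, 25, -1.00); W3−W1 = (40, -20, -0.03).
Solve a·Δx + b·Δy = Δh: det = 95·(-20) − 40·25 = -2900.
∂h/∂x = [(-1.00)·(-20) − (-0.03)·25] / -2900 = -0.007155
∂h/∂y = [95·(-0.03) − 40·(-1.00)] / -2900 = -0.01281
Flow direction (−∇h) has components (+0.007155 E, +0.01281 N).
Azimuth = atan2(E, N) = atan2(+0.007155, +0.01281) = 29.2° ≈ 029°.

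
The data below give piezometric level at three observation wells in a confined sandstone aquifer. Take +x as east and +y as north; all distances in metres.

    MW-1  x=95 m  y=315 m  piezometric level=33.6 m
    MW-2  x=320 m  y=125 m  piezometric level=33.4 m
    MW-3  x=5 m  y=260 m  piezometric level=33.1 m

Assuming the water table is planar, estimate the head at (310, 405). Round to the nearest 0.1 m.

With h = a·x + b·y + c and MW-1 as origin, the differences give:
  225·a + (-190)·b = -0.2
  (-90)·a + (-55)·b = -0.5
Eliminate b (×(-55) and ×(-190), subtract): -29475·a = -84.00 → a = ∂h/∂x = +0.002850
Back-substitute: b = ∂h/∂y = +0.004427.
h(310, 405) = 33.6 + (+0.002850)·(215) + (+0.004427)·(90) = 33.6 +0.613 +0.398 = 34.611 m.

34.6 m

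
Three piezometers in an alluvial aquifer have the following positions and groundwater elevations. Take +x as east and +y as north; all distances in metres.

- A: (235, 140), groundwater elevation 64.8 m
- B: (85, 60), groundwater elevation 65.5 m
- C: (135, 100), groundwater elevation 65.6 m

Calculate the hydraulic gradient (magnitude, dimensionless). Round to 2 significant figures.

Differences from A: to B (Δx, Δy, Δh) = (-150, -80, +0.7); to C = (-100, -40, +0.8).
Determinant of the coordinate differences = (-150)·(-40) − (-100)·(-80) = -2000.
∂h/∂x = [(+0.7)·(-40) − (+0.8)·(-80)] / -2000 = -0.01800
∂h/∂y = [(-150)·(+0.8) − (-100)·(+0.7)] / -2000 = +0.02500
|∇h| = √(-0.01800² + 0.02500²) = 0.03081

0.031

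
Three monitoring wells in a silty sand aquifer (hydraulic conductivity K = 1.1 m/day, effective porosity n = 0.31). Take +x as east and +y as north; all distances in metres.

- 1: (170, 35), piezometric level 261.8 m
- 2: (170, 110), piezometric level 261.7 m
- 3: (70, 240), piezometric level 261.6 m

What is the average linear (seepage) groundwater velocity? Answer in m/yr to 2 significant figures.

Differences from 1: to 2 (Δx, Δy, Δh) = (0, 75, -0.1); to 3 = (-100, 205, -0.2).
Determinant of the coordinate differences = 0·205 − (-100)·75 = 7500.
∂h/∂x = [(-0.1)·205 − (-0.2)·75] / 7500 = -0.0007333
∂h/∂y = [0·(-0.2) − (-100)·(-0.1)] / 7500 = -0.001333
|∇h| = √(-0.0007333² + -0.001333²) = 0.001521
Seepage velocity v = K·i/n = 1.1 × 0.001521 / 0.31 = 0.005397 m/day = 1.971 m/yr.

2.0 m/yr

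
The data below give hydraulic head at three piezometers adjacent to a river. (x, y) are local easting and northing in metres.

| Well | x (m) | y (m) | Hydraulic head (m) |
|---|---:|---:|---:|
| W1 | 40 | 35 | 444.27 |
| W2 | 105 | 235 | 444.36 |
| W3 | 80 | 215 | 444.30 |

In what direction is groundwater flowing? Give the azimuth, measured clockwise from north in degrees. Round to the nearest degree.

279°

Three-point gradient (reference W1): Δ to W2 = (65, 200, +0.09), Δ to W3 = (40, 180, +0.03).
∂h/∂x = +0.002757, ∂h/∂y = -0.0004459 (det = 3700).
Flow direction (−∇h) has components (-0.002757 E, +0.0004459 N).
Azimuth = atan2(E, N) = atan2(-0.002757, +0.0004459) = 279.2° ≈ 279°.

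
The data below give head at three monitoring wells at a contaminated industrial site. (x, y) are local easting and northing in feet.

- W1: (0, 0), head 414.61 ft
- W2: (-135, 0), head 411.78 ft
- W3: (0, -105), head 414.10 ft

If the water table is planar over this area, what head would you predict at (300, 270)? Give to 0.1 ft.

∂h/∂x = (411.78 − 414.61) / (-135 − 0) = +0.02096
∂h/∂y = (414.10 − 414.61) / (-105 − 0) = +0.004857
h(300, 270) = 414.61 + (+0.02096)·(300) + (+0.004857)·(270) = 414.61 +6.289 +1.311 = 422.210 ft.

422.2 ft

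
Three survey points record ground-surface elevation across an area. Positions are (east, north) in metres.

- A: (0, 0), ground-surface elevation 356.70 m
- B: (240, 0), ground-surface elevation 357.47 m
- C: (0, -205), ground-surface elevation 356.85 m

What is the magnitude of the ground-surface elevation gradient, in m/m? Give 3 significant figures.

∂z/∂x = (357.47 − 356.70) / (240 − 0) = +0.003208
∂z/∂y = (356.85 − 356.70) / (-205 − 0) = -0.0007317
|∇f| = √(0.003208² + -0.0007317²) = 0.00329 m/m

0.00329 m/m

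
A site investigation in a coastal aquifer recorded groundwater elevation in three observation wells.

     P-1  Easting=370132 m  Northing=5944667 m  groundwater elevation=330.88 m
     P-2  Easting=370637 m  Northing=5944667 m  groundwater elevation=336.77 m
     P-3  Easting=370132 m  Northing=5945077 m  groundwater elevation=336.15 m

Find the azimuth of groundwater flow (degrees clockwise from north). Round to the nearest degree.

222°

∂h/∂x = (336.77 − 330.88) / (370637 − 370132) = +0.01166
∂h/∂y = (336.15 − 330.88) / (5945077 − 5944667) = +0.01285
Flow direction (−∇h) has components (-0.01166 E, -0.01285 N).
Azimuth = atan2(E, N) = atan2(-0.01166, -0.01285) = 222.2° ≈ 222°.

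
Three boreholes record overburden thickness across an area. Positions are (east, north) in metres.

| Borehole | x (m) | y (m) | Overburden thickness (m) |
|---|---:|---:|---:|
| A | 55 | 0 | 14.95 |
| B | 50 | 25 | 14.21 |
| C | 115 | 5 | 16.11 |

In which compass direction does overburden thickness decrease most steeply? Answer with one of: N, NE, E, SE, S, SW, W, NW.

Taking A as reference: B−A = (-5, 25, -0.74); C−A = (60, 5, +1.16).
Determinant of the coordinate differences = (-5)·5 − 60·25 = -1525.
∂d/∂x = [(-0.74)·5 − (+1.16)·25] / -1525 = +0.02144
∂d/∂y = [(-5)·(+1.16) − 60·(-0.74)] / -1525 = -0.02531
Steepest decrease is along −∇f = (-0.02144 E, +0.02531 N) → northwest.

NW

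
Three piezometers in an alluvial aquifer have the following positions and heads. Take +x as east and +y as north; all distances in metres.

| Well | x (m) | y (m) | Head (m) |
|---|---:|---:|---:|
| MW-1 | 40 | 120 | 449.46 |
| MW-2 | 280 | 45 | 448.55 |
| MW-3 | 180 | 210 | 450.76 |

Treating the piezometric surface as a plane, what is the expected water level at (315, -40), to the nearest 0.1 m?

Three-point gradient (reference MW-1): Δ to MW-2 = (240, -75, -0.91), Δ to MW-3 = (140, 90, +1.30).
∂h/∂x = +0.0004860, ∂h/∂y = +0.01369 (det = 32100).
h(315, -40) = 449.46 + (+0.0004860)·(275) + (+0.01369)·(-160) = 449.46 +0.134 -2.190 = 447.403 m.

447.4 m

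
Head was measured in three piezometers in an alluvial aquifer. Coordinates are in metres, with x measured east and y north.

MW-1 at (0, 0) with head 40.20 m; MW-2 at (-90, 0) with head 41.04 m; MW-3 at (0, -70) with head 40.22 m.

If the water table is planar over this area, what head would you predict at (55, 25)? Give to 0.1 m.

39.7 m

∂h/∂x = (41.04 − 40.20) / (-90 − 0) = -0.009333
∂h/∂y = (40.22 − 40.20) / (-70 − 0) = -0.0002857
h(55, 25) = 40.20 + (-0.009333)·(55) + (-0.0002857)·(25) = 40.20 -0.513 -0.007 = 39.680 m.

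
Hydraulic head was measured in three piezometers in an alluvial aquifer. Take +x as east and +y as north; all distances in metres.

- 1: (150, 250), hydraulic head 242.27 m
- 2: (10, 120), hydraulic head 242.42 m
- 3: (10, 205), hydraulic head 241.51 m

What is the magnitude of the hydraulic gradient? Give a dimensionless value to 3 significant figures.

Taking 1 as reference: 2−1 = (-140, -130, +0.15); 3−1 = (-140, -45, -0.76).
Solve a·Δx + b·Δy = Δh: det = (-140)·(-45) − (-140)·(-130) = -11900.
∂h/∂x = [(+0.15)·(-45) − (-0.76)·(-130)] / -11900 = +0.008870
∂h/∂y = [(-140)·(-0.76) − (-140)·(+0.15)] / -11900 = -0.01071
|∇h| = √(0.008870² + -0.01071²) = 0.01391

0.0139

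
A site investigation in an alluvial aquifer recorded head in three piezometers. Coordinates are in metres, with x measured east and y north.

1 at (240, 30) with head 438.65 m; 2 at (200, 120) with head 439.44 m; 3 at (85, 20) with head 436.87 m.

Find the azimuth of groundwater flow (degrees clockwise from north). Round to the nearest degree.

Three-point gradient (reference 1): Δ to 2 = (-40, 90, +0.79), Δ to 3 = (-155, -10, -1.78).
∂h/∂x = +0.01061, ∂h/∂y = +0.01349 (det = 14350).
Flow direction (−∇h) has components (-0.01061 E, -0.01349 N).
Azimuth = atan2(E, N) = atan2(-0.01061, -0.01349) = 218.2° ≈ 218°.

218°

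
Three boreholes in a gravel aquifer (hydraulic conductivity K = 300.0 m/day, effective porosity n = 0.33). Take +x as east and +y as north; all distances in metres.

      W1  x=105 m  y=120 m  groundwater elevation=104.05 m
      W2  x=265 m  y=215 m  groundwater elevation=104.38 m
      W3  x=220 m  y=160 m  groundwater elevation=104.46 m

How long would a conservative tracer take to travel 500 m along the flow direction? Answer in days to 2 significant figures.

66 days

Three-point gradient (reference W1): Δ to W2 = (160, 95, +0.33), Δ to W3 = (115, 40, +0.41).
∂h/∂x = +0.005691, ∂h/∂y = -0.006110 (det = -4525).
|∇h| = √(0.005691² + -0.006110²) = 0.00835
Seepage velocity v = K·i/n = 300.0 × 0.00835 / 0.33 = 7.591 m/day.
t = 500 / 7.591 = 65.87 days.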